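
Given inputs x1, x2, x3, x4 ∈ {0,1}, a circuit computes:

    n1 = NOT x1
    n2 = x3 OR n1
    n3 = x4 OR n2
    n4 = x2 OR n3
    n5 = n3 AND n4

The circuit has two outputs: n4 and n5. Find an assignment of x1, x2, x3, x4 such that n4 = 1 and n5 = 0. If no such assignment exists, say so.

x1=1, x2=1, x3=0, x4=0

Check with x1=1, x2=1, x3=0, x4=0:
n1 = NOT x1 = NOT 1 = 0
n2 = x3 OR n1 = 0 OR 0 = 0
n3 = x4 OR n2 = 0 OR 0 = 0
n4 = x2 OR n3 = 1 OR 0 = 1
n5 = n3 AND n4 = 0 AND 1 = 0
So n4 = 1 and n5 = 0.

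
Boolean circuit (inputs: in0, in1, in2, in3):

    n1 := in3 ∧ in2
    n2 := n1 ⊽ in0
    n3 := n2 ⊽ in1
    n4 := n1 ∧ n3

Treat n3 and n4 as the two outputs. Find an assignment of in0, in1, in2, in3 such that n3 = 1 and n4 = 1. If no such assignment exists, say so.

in0=1, in1=0, in2=1, in3=1

Check with in0=1, in1=0, in2=1, in3=1:
n1 = in3 ∧ in2 = 1 ∧ 1 = 1
n2 = n1 ⊽ in0 = 1 ⊽ 1 = 0
n3 = n2 ⊽ in1 = 0 ⊽ 0 = 1
n4 = n1 ∧ n3 = 1 ∧ 1 = 1
So n3 = 1 and n4 = 1.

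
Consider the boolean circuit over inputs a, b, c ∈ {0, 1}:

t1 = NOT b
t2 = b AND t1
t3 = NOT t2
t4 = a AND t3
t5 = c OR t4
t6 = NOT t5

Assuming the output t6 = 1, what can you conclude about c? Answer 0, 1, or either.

t6 = NOT t5 must be 1, so t5 = 0.
Every assignment with t6 = 1 has c = 0; there are 2 such assignment(s).
  a=0, b=0, c=0
  a=0, b=1, c=0

0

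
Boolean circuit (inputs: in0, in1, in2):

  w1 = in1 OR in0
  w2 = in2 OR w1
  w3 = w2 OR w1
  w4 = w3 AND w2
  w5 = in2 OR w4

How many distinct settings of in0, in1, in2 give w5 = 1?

w5 = in2 OR w4 must be 1, so at least one of in2, w4 is 1.
Enumerating the 8 input combinations, 7 give w5 = 1 and 1 give w5 = 0.

7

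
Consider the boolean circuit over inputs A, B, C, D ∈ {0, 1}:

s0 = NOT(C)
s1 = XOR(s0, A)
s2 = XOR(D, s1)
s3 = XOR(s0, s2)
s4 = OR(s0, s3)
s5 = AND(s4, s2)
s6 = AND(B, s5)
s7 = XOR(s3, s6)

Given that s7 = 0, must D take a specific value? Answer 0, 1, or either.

either

Both values of D occur among assignments with s7 = 0:
  D=0: A=0, B=0, C=0, D=0
  D=1: A=0, B=1, C=1, D=1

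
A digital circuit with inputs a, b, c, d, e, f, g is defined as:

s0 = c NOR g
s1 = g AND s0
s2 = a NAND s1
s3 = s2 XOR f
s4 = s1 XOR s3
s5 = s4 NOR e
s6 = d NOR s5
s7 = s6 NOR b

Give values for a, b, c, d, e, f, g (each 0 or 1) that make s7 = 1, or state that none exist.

s7 = s6 NOR b must be 1, so both s6 = 0 and b = 0.
s6 = d NOR s5 must be 0, so at least one of d, s5 is 1.
Check with a=0 b=0 c=1 d=0 e=0 f=1 g=1:
s0 = c NOR g = 1 NOR 1 = 0
s1 = g AND s0 = 1 AND 0 = 0
s2 = a NAND s1 = 0 NAND 0 = 1
s3 = s2 XOR f = 1 XOR 1 = 0
s4 = s1 XOR s3 = 0 XOR 0 = 0
s5 = s4 NOR e = 0 NOR 0 = 1
s6 = d NOR s5 = 0 NOR 1 = 0
s7 = s6 NOR b = 0 NOR 0 = 1
So s7 = 1 as required.

a=0 b=0 c=1 d=0 e=0 f=1 g=1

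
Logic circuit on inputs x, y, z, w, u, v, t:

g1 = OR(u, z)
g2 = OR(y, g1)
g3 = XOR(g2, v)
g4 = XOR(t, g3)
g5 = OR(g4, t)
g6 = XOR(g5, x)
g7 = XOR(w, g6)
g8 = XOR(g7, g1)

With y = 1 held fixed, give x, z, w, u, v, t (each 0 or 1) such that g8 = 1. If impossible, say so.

x=0, z=0, w=1, u=1, v=0, t=1

g8 = XOR(g7, g1) must be 1, so g7 and g1 differ.
Check with y = 1 and x=0, z=0, w=1, u=1, v=0, t=1:
g1 = OR(u, z) = OR(1, 0) = 1
g2 = OR(y, g1) = OR(1, 1) = 1
g3 = XOR(g2, v) = XOR(1, 0) = 1
g4 = XOR(t, g3) = XOR(1, 1) = 0
g5 = OR(g4, t) = OR(0, 1) = 1
g6 = XOR(g5, x) = XOR(1, 0) = 1
g7 = XOR(w, g6) = XOR(1, 1) = 0
g8 = XOR(g7, g1) = XOR(0, 1) = 1
So g8 = 1.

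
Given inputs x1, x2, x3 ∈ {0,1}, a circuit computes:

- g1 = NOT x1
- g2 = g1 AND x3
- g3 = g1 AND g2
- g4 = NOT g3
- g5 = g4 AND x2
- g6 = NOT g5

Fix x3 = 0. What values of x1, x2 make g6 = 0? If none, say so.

Check with x3 = 0 and x1=1, x2=1:
g1 = NOT x1 = NOT 1 = 0
g2 = g1 AND x3 = 0 AND 0 = 0
g3 = g1 AND g2 = 0 AND 0 = 0
g4 = NOT g3 = NOT 0 = 1
g5 = g4 AND x2 = 1 AND 1 = 1
g6 = NOT g5 = NOT 1 = 0
So g6 = 0.

x1=1, x2=1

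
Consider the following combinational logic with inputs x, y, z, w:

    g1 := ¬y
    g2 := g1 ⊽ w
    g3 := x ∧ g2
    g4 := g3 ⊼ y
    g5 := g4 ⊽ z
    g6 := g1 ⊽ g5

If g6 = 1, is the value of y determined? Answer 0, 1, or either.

g6 = g1 ⊽ g5 must be 1, so both g1 = 0 and g5 = 0.
Every assignment with g6 = 1 has y = 1; there are 7 such assignment(s).

1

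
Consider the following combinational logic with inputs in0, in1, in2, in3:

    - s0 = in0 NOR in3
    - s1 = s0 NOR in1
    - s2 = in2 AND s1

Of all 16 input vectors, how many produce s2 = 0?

13

s2 = in2 AND s1 must be 0, so at least one of in2, s1 is 0.
Enumerating the 16 input combinations, 13 give s2 = 0 and 3 give s2 = 1.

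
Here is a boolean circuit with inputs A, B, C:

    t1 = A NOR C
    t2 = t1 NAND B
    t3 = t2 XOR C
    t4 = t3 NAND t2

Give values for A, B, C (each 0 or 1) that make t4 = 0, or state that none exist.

A=1, B=0, C=0

t4 = t3 NAND t2 must be 0, so both t3 = 1 and t2 = 1.
t3 = t2 XOR C must be 1, so t2 and C differ.
t2 = t1 NAND B must be 1, so at least one of t1, B is 0.
Check with A=1, B=0, C=0:
t1 = A NOR C = 1 NOR 0 = 0
t2 = t1 NAND B = 0 NAND 0 = 1
t3 = t2 XOR C = 1 XOR 0 = 1
t4 = t3 NAND t2 = 1 NAND 1 = 0
So t4 = 0 as required.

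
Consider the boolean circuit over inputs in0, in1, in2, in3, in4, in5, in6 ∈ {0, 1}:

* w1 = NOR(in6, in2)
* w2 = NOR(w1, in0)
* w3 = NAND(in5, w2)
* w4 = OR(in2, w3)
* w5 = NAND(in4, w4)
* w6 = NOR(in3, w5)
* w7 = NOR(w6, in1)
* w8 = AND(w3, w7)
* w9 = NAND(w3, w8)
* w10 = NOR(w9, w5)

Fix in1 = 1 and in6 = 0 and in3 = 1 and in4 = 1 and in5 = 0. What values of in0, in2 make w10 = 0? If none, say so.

w10 = NOR(w9, w5) must be 0, so at least one of w9, w5 is 1.
Check with in1 = 1 and in6 = 0 and in3 = 1 and in4 = 1 and in5 = 0 and in0=1, in2=1:
w1 = NOR(in6, in2) = NOR(0, 1) = 0
w2 = NOR(w1, in0) = NOR(0, 1) = 0
w3 = NAND(in5, w2) = NAND(0, 0) = 1
w4 = OR(in2, w3) = OR(1, 1) = 1
w5 = NAND(in4, w4) = NAND(1, 1) = 0
w6 = NOR(in3, w5) = NOR(1, 0) = 0
w7 = NOR(w6, in1) = NOR(0, 1) = 0
w8 = AND(w3, w7) = AND(1, 0) = 0
w9 = NAND(w3, w8) = NAND(1, 0) = 1
w10 = NOR(w9, w5) = NOR(1, 0) = 0
So w10 = 0.

in0=1, in2=1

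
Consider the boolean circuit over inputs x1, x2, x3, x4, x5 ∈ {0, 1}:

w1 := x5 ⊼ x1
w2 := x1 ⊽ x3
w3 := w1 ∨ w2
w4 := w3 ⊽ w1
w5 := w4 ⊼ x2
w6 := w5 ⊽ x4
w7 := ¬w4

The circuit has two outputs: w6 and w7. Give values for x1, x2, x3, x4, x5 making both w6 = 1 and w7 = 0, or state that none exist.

Check with x1=1, x2=1, x3=0, x4=0, x5=1:
w1 = x5 ⊼ x1 = 1 ⊼ 1 = 0
w2 = x1 ⊽ x3 = 1 ⊽ 0 = 0
w3 = w1 ∨ w2 = 0 ∨ 0 = 0
w4 = w3 ⊽ w1 = 0 ⊽ 0 = 1
w5 = w4 ⊼ x2 = 1 ⊼ 1 = 0
w6 = w5 ⊽ x4 = 0 ⊽ 0 = 1
w7 = ¬w4 = ¬1 = 0
So w6 = 1 and w7 = 0.

x1=1, x2=1, x3=0, x4=0, x5=1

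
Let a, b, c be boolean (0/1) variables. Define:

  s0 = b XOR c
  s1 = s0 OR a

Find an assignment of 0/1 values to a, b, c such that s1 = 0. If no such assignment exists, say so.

a=0, b=1, c=1

s1 = s0 OR a must be 0, so both s0 = 0 and a = 0.
s0 = b XOR c must be 0, so b and c are equal.
Check with a=0, b=1, c=1:
s0 = b XOR c = 1 XOR 1 = 0
s1 = s0 OR a = 0 OR 0 = 0
So s1 = 0 as required.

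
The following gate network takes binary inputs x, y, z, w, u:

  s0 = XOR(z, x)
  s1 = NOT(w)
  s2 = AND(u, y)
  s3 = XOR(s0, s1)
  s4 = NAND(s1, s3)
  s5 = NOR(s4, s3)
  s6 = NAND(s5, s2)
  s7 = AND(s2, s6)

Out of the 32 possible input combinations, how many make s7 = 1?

s7 = AND(s2, s6) must be 1, so both s2 = 1 and s6 = 1.
Enumerating the 32 input combinations, 8 give s7 = 1 and 24 give s7 = 0.

8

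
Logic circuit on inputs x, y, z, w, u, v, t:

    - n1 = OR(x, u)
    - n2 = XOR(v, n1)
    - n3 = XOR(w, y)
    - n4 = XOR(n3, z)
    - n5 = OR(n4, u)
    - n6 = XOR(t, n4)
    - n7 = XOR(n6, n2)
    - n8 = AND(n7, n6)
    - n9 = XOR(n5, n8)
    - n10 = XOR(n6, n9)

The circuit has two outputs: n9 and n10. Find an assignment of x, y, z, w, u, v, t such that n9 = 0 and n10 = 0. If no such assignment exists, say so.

x=1, y=0, z=1, w=1, u=0, v=0, t=0

Check with x=1, y=0, z=1, w=1, u=0, v=0, t=0:
n1 = OR(x, u) = OR(1, 0) = 1
n2 = XOR(v, n1) = XOR(0, 1) = 1
n3 = XOR(w, y) = XOR(1, 0) = 1
n4 = XOR(n3, z) = XOR(1, 1) = 0
n5 = OR(n4, u) = OR(0, 0) = 0
n6 = XOR(t, n4) = XOR(0, 0) = 0
n7 = XOR(n6, n2) = XOR(0, 1) = 1
n8 = AND(n7, n6) = AND(1, 0) = 0
n9 = XOR(n5, n8) = XOR(0, 0) = 0
n10 = XOR(n6, n9) = XOR(0, 0) = 0
So n9 = 0 and n10 = 0.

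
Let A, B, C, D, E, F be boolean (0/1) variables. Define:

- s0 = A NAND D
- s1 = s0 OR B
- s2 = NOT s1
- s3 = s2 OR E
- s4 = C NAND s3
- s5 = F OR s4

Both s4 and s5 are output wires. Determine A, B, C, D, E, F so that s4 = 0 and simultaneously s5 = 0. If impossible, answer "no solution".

A=1, B=0, C=1, D=1, E=0, F=0

Check with A=1, B=0, C=1, D=1, E=0, F=0:
s0 = A NAND D = 1 NAND 1 = 0
s1 = s0 OR B = 0 OR 0 = 0
s2 = NOT s1 = NOT 0 = 1
s3 = s2 OR E = 1 OR 0 = 1
s4 = C NAND s3 = 1 NAND 1 = 0
s5 = F OR s4 = 0 OR 0 = 0
So s4 = 0 and s5 = 0.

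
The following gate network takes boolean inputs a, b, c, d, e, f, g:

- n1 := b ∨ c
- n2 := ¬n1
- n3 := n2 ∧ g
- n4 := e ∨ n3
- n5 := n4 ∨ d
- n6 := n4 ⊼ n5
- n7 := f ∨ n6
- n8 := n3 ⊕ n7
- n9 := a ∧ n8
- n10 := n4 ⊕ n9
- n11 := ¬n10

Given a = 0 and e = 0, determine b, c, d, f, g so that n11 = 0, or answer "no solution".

Check with a = 0 and e = 0 and b=0, c=0, d=0, f=0, g=1:
n1 = b ∨ c = 0 ∨ 0 = 0
n2 = ¬n1 = ¬0 = 1
n3 = n2 ∧ g = 1 ∧ 1 = 1
n4 = e ∨ n3 = 0 ∨ 1 = 1
n5 = n4 ∨ d = 1 ∨ 0 = 1
n6 = n4 ⊼ n5 = 1 ⊼ 1 = 0
n7 = f ∨ n6 = 0 ∨ 0 = 0
n8 = n3 ⊕ n7 = 1 ⊕ 0 = 1
n9 = a ∧ n8 = 0 ∧ 1 = 0
n10 = n4 ⊕ n9 = 1 ⊕ 0 = 1
n11 = ¬n10 = ¬1 = 0
So n11 = 0.

b=0, c=0, d=0, f=0, g=1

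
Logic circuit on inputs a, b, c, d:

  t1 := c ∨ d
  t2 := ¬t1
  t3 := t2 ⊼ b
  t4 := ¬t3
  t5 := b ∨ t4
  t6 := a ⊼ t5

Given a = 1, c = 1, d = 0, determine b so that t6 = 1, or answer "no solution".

b=0

Check with a = 1, c = 1, d = 0 and b=0:
t1 = c ∨ d = 1 ∨ 0 = 1
t2 = ¬t1 = ¬1 = 0
t3 = t2 ⊼ b = 0 ⊼ 0 = 1
t4 = ¬t3 = ¬1 = 0
t5 = b ∨ t4 = 0 ∨ 0 = 0
t6 = a ⊼ t5 = 1 ⊼ 0 = 1
So t6 = 1.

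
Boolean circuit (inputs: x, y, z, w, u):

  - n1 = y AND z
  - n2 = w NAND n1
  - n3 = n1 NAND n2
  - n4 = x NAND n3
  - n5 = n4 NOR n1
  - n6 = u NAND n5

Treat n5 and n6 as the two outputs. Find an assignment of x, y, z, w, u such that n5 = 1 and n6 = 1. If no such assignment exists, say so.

x=1, y=1, z=0, w=0, u=0

Check with x=1, y=1, z=0, w=0, u=0:
n1 = y AND z = 1 AND 0 = 0
n2 = w NAND n1 = 0 NAND 0 = 1
n3 = n1 NAND n2 = 0 NAND 1 = 1
n4 = x NAND n3 = 1 NAND 1 = 0
n5 = n4 NOR n1 = 0 NOR 0 = 1
n6 = u NAND n5 = 0 NAND 1 = 1
So n5 = 1 and n6 = 1.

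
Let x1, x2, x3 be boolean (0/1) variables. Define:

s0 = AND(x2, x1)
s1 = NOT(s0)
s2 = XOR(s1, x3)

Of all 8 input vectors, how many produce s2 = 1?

s2 = XOR(s1, x3) must be 1, so s1 and x3 differ.
Enumerating the 8 input combinations, 4 give s2 = 1 and 4 give s2 = 0.

4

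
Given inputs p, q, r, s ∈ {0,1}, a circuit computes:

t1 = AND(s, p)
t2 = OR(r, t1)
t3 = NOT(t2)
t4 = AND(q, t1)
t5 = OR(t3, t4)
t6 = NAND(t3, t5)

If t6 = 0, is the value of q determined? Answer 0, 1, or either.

either

Both values of q occur among assignments with t6 = 0:
  q=0: p=0, q=0, r=0, s=0
  q=1: p=0, q=1, r=0, s=0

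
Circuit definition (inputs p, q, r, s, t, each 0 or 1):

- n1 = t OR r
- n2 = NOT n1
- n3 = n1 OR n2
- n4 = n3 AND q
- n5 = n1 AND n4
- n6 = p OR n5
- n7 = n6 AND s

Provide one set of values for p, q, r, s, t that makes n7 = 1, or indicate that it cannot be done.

n7 = n6 AND s must be 1, so both n6 = 1 and s = 1.
n6 = p OR n5 must be 1, so at least one of p, n5 is 1.
Check with p=1, q=0, r=0, s=1, t=1:
n1 = t OR r = 1 OR 0 = 1
n2 = NOT n1 = NOT 1 = 0
n3 = n1 OR n2 = 1 OR 0 = 1
n4 = n3 AND q = 1 AND 0 = 0
n5 = n1 AND n4 = 1 AND 0 = 0
n6 = p OR n5 = 1 OR 0 = 1
n7 = n6 AND s = 1 AND 1 = 1
So n7 = 1 as required.

p=1, q=0, r=0, s=1, t=1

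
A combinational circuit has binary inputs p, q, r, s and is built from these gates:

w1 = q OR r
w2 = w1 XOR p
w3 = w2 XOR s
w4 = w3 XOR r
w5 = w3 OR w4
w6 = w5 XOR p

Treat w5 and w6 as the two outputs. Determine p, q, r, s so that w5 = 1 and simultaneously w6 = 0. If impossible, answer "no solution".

p=1, q=1, r=0, s=1

Check with p=1, q=1, r=0, s=1:
w1 = q OR r = 1 OR 0 = 1
w2 = w1 XOR p = 1 XOR 1 = 0
w3 = w2 XOR s = 0 XOR 1 = 1
w4 = w3 XOR r = 1 XOR 0 = 1
w5 = w3 OR w4 = 1 OR 1 = 1
w6 = w5 XOR p = 1 XOR 1 = 0
So w5 = 1 and w6 = 0.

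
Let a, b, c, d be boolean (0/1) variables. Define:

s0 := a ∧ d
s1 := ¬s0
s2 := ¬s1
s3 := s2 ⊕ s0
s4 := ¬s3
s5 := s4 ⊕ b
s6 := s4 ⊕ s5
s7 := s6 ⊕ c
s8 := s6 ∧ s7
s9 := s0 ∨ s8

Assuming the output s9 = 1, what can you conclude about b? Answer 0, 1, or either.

either

Both values of b occur among assignments with s9 = 1:
  b=0: a=1, b=0, c=0, d=1
  b=1: a=0, b=1, c=0, d=0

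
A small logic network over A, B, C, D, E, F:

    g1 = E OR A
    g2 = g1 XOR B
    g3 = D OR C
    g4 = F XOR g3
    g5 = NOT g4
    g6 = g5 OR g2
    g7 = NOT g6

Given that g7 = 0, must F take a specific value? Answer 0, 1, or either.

either

Both values of F occur among assignments with g7 = 0:
  F=0: A=0, B=0, C=0, D=0, E=0, F=0
  F=1: A=0, B=0, C=0, D=0, E=1, F=1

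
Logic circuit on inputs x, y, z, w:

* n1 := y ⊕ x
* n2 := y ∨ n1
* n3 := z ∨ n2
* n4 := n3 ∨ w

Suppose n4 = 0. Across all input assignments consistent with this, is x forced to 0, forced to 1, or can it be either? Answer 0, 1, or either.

0

n4 = n3 ∨ w must be 0, so both n3 = 0 and w = 0.
n3 = z ∨ n2 must be 0, so both z = 0 and n2 = 0.
Every assignment with n4 = 0 has x = 0; there are 1 such assignment(s).
  x=0, y=0, z=0, w=0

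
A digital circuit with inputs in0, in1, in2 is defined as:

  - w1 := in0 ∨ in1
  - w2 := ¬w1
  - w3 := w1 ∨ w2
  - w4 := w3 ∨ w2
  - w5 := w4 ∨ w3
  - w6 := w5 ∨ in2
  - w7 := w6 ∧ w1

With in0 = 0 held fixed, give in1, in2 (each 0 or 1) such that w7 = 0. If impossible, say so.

in1=0 in2=0

Check with in0 = 0 and in1=0, in2=0:
w1 = in0 ∨ in1 = 0 ∨ 0 = 0
w2 = ¬w1 = ¬0 = 1
w3 = w1 ∨ w2 = 0 ∨ 1 = 1
w4 = w3 ∨ w2 = 1 ∨ 1 = 1
w5 = w4 ∨ w3 = 1 ∨ 1 = 1
w6 = w5 ∨ in2 = 1 ∨ 0 = 1
w7 = w6 ∧ w1 = 1 ∧ 0 = 0
So w7 = 0.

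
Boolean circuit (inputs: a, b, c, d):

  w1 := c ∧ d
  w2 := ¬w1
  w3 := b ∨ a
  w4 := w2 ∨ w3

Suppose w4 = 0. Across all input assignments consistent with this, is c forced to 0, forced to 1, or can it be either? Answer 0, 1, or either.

1

w4 = w2 ∨ w3 must be 0, so both w2 = 0 and w3 = 0.
Every assignment with w4 = 0 has c = 1; there are 1 such assignment(s).
  a=0, b=0, c=1, d=1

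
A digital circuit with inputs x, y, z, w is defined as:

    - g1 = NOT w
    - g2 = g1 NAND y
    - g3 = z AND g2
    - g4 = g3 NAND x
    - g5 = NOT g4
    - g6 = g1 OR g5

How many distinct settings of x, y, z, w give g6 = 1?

g6 = g1 OR g5 must be 1, so at least one of g1, g5 is 1.
Enumerating the 16 input combinations, 10 give g6 = 1 and 6 give g6 = 0.

10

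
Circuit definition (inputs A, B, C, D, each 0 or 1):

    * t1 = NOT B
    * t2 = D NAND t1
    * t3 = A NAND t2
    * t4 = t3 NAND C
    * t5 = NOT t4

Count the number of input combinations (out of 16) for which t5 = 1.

t5 = NOT t4 must be 1, so t4 = 0.
t4 = t3 NAND C must be 0, so both t3 = 1 and C = 1.
t3 = A NAND t2 must be 1, so at least one of A, t2 is 0.
Satisfying assignments:
  A=0, B=0, C=1, D=0
  A=0, B=0, C=1, D=1
  A=0, B=1, C=1, D=0
  A=0, B=1, C=1, D=1
  A=1, B=0, C=1, D=1

5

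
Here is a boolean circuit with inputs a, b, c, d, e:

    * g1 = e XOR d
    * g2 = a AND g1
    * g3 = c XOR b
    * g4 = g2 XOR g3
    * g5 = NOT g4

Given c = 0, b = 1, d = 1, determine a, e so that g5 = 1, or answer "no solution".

Check with c = 0, b = 1, d = 1 and a=1, e=0:
g1 = e XOR d = 0 XOR 1 = 1
g2 = a AND g1 = 1 AND 1 = 1
g3 = c XOR b = 0 XOR 1 = 1
g4 = g2 XOR g3 = 1 XOR 1 = 0
g5 = NOT g4 = NOT 0 = 1
So g5 = 1.

a=1, e=0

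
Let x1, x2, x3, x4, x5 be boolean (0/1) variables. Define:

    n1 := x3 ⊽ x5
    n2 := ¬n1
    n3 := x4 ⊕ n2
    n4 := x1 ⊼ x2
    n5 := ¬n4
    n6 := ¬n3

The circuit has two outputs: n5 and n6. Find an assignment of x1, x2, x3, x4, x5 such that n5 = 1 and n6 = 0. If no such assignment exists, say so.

Check with x1=1, x2=1, x3=0, x4=0, x5=1:
n1 = x3 ⊽ x5 = 0 ⊽ 1 = 0
n2 = ¬n1 = ¬0 = 1
n3 = x4 ⊕ n2 = 0 ⊕ 1 = 1
n4 = x1 ⊼ x2 = 1 ⊼ 1 = 0
n5 = ¬n4 = ¬0 = 1
n6 = ¬n3 = ¬1 = 0
So n5 = 1 and n6 = 0.

x1=1, x2=1, x3=0, x4=0, x5=1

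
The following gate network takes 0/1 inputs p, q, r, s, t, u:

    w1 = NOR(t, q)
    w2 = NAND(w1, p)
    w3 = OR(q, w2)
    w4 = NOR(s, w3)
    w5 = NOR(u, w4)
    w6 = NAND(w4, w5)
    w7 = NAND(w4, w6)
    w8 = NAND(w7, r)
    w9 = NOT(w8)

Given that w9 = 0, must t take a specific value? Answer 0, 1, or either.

either

Both values of t occur among assignments with w9 = 0:
  t=0: p=0, q=0, r=0, s=0, t=0, u=0
  t=1: p=0, q=0, r=0, s=0, t=1, u=0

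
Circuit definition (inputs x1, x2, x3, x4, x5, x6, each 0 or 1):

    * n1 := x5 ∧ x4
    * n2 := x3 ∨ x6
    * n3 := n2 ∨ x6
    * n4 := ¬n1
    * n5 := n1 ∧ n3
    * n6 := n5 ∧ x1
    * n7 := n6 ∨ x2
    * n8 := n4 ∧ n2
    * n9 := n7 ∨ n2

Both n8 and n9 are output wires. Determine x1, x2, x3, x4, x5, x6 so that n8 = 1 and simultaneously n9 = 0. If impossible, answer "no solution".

no solution exists

Across all 64 input combinations, none give both n8 = 1 and n9 = 0.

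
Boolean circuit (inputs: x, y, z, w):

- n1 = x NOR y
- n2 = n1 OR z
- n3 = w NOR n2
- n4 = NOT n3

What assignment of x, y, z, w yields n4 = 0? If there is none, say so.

x=0, y=1, z=0, w=0

n4 = NOT n3 must be 0, so n3 = 1.
n3 = w NOR n2 must be 1, so both w = 0 and n2 = 0.
Check with x=0, y=1, z=0, w=0:
n1 = x NOR y = 0 NOR 1 = 0
n2 = n1 OR z = 0 OR 0 = 0
n3 = w NOR n2 = 0 NOR 0 = 1
n4 = NOT n3 = NOT 1 = 0
So n4 = 0 as required.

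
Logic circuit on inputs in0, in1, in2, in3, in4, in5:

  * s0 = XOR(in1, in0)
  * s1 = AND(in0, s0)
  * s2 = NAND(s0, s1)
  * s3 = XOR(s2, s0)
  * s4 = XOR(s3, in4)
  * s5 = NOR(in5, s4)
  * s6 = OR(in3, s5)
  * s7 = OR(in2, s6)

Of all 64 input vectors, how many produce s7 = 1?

52

s7 = OR(in2, s6) must be 1, so at least one of in2, s6 is 1.
Enumerating the 64 input combinations, 52 give s7 = 1 and 12 give s7 = 0.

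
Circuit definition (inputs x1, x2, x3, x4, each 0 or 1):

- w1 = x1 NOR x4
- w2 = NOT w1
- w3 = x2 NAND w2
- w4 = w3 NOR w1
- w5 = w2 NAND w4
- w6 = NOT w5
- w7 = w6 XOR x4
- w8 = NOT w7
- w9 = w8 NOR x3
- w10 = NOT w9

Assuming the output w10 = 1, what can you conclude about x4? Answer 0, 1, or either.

either

Both values of x4 occur among assignments with w10 = 1:
  x4=0: x1=0, x2=0, x3=0, x4=0
  x4=1: x1=0, x2=0, x3=1, x4=1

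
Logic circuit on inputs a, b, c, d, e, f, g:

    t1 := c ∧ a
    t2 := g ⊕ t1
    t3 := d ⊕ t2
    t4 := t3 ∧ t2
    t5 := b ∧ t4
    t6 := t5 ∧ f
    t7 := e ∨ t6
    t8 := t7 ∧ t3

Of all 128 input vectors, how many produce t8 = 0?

92

t8 = t7 ∧ t3 must be 0, so at least one of t7, t3 is 0.
Enumerating the 128 input combinations, 92 give t8 = 0 and 36 give t8 = 1.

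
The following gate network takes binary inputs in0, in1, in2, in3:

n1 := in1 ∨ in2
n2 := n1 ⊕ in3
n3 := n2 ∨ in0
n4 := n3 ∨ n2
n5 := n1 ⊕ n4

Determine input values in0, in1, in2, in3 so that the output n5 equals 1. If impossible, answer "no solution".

in0=1 in1=0 in2=0 in3=1

Check with in0=1 in1=0 in2=0 in3=1:
n1 = in1 ∨ in2 = 0 ∨ 0 = 0
n2 = n1 ⊕ in3 = 0 ⊕ 1 = 1
n3 = n2 ∨ in0 = 1 ∨ 1 = 1
n4 = n3 ∨ n2 = 1 ∨ 1 = 1
n5 = n1 ⊕ n4 = 0 ⊕ 1 = 1
So n5 = 1 as required.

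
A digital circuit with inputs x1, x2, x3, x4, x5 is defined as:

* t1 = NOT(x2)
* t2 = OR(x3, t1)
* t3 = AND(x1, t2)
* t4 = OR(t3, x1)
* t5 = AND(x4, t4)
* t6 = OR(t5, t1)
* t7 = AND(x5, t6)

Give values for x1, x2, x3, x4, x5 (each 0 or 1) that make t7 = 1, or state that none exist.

Check with x1=0, x2=0, x3=0, x4=0, x5=1:
t1 = NOT(x2) = NOT 0 = 1
t2 = OR(x3, t1) = OR(0, 1) = 1
t3 = AND(x1, t2) = AND(0, 1) = 0
t4 = OR(t3, x1) = OR(0, 0) = 0
t5 = AND(x4, t4) = AND(0, 0) = 0
t6 = OR(t5, t1) = OR(0, 1) = 1
t7 = AND(x5, t6) = AND(1, 1) = 1
So t7 = 1 as required.

x1=0, x2=0, x3=0, x4=0, x5=1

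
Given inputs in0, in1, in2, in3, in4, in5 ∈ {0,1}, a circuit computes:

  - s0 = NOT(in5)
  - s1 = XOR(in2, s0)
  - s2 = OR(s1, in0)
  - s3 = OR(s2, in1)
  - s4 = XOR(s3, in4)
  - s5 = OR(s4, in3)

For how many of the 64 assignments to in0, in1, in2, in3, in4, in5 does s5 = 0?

s5 = OR(s4, in3) must be 0, so both s4 = 0 and in3 = 0.
s4 = XOR(s3, in4) must be 0, so s3 and in4 are equal.
Enumerating the 64 input combinations, 16 give s5 = 0 and 48 give s5 = 1.

16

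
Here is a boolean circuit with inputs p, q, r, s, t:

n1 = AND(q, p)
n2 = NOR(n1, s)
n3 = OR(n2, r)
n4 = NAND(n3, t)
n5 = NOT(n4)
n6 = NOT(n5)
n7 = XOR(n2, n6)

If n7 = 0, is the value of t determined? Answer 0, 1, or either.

either

Both values of t occur among assignments with n7 = 0:
  t=0: p=0, q=0, r=0, s=0, t=0
  t=1: p=0, q=0, r=1, s=1, t=1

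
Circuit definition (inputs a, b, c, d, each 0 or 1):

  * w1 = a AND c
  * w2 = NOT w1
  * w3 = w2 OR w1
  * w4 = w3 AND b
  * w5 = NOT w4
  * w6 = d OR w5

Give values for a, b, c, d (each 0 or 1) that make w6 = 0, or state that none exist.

w6 = d OR w5 must be 0, so both d = 0 and w5 = 0.
Check with a=0 b=1 c=0 d=0:
w1 = a AND c = 0 AND 0 = 0
w2 = NOT w1 = NOT 0 = 1
w3 = w2 OR w1 = 1 OR 0 = 1
w4 = w3 AND b = 1 AND 1 = 1
w5 = NOT w4 = NOT 1 = 0
w6 = d OR w5 = 0 OR 0 = 0
So w6 = 0 as required.

a=0 b=1 c=0 d=0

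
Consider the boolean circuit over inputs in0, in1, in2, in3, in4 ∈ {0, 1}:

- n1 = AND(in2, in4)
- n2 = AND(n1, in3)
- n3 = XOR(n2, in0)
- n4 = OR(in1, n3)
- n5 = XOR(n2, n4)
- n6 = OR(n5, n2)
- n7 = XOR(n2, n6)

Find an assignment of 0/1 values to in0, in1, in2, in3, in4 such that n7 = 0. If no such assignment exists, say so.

in0=0, in1=0, in2=1, in3=1, in4=0

n7 = XOR(n2, n6) must be 0, so n2 and n6 are equal.
Check with in0=0, in1=0, in2=1, in3=1, in4=0:
n1 = AND(in2, in4) = AND(1, 0) = 0
n2 = AND(n1, in3) = AND(0, 1) = 0
n3 = XOR(n2, in0) = XOR(0, 0) = 0
n4 = OR(in1, n3) = OR(0, 0) = 0
n5 = XOR(n2, n4) = XOR(0, 0) = 0
n6 = OR(n5, n2) = OR(0, 0) = 0
n7 = XOR(n2, n6) = XOR(0, 0) = 0
So n7 = 0 as required.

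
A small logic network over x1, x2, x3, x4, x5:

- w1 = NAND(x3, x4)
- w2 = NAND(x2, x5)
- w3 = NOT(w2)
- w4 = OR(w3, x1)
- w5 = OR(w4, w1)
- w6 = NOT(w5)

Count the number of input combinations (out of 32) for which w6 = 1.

3

w6 = NOT(w5) must be 1, so w5 = 0.
Satisfying assignments:
  x1=0, x2=0, x3=1, x4=1, x5=0
  x1=0, x2=0, x3=1, x4=1, x5=1
  x1=0, x2=1, x3=1, x4=1, x5=0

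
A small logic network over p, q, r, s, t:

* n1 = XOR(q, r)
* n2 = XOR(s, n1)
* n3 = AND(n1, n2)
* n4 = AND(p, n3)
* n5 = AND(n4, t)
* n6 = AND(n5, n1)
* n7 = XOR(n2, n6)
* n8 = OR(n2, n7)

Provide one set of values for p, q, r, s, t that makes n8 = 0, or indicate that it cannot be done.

n8 = OR(n2, n7) must be 0, so both n2 = 0 and n7 = 0.
n2 = XOR(s, n1) must be 0, so s and n1 are equal.
Check with p=0, q=0, r=0, s=0, t=1:
n1 = XOR(q, r) = XOR(0, 0) = 0
n2 = XOR(s, n1) = XOR(0, 0) = 0
n3 = AND(n1, n2) = AND(0, 0) = 0
n4 = AND(p, n3) = AND(0, 0) = 0
n5 = AND(n4, t) = AND(0, 1) = 0
n6 = AND(n5, n1) = AND(0, 0) = 0
n7 = XOR(n2, n6) = XOR(0, 0) = 0
n8 = OR(n2, n7) = OR(0, 0) = 0
So n8 = 0 as required.

p=0, q=0, r=0, s=0, t=1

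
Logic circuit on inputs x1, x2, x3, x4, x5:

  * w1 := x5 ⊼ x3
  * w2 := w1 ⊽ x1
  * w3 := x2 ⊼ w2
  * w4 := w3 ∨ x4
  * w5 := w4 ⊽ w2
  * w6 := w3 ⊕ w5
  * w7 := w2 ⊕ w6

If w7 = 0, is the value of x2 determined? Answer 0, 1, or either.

0

w7 = w2 ⊕ w6 must be 0, so w2 and w6 are equal.
Every assignment with w7 = 0 has x2 = 0; there are 2 such assignment(s).
  x1=0, x2=0, x3=1, x4=0, x5=1
  x1=0, x2=0, x3=1, x4=1, x5=1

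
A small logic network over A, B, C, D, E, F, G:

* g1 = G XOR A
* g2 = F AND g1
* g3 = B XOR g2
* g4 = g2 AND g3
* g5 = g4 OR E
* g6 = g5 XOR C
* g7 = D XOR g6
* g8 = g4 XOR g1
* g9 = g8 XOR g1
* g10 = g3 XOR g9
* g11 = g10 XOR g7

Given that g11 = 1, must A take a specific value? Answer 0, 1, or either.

either

Both values of A occur among assignments with g11 = 1:
  A=0: A=0, B=0, C=0, D=0, E=0, F=1, G=1
  A=1: A=1, B=0, C=0, D=0, E=0, F=1, G=0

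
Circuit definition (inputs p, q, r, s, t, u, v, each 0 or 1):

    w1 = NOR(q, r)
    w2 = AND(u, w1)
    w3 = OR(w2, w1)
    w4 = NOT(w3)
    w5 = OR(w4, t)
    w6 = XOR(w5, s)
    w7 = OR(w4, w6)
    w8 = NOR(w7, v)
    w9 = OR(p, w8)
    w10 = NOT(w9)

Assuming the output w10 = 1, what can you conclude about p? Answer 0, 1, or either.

0

w10 = NOT(w9) must be 1, so w9 = 0.
w9 = OR(p, w8) must be 0, so both p = 0 and w8 = 0.
Every assignment with w10 = 1 has p = 0; there are 60 such assignment(s).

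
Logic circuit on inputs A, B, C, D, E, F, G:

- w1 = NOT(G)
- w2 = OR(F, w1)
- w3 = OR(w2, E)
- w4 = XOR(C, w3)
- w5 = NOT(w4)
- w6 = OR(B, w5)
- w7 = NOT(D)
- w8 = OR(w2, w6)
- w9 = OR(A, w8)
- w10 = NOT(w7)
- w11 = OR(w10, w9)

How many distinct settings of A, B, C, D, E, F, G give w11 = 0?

2

w11 = OR(w10, w9) must be 0, so both w10 = 0 and w9 = 0.
w10 = NOT(w7) must be 0, so w7 = 1.
w9 = OR(A, w8) must be 0, so both A = 0 and w8 = 0.
Satisfying assignments:
  A=0, B=0, C=0, D=0, E=1, F=0, G=1
  A=0, B=0, C=1, D=0, E=0, F=0, G=1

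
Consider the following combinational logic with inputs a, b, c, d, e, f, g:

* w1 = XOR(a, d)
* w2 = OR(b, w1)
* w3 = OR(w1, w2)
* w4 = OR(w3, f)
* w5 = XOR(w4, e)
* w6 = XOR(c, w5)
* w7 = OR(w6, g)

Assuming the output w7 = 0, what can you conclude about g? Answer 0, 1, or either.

0

w7 = OR(w6, g) must be 0, so both w6 = 0 and g = 0.
w6 = XOR(c, w5) must be 0, so c and w5 are equal.
Every assignment with w7 = 0 has g = 0; there are 32 such assignment(s).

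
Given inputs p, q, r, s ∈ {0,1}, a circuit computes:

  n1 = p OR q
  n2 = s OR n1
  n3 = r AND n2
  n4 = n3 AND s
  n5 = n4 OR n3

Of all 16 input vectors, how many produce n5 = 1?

7

n5 = n4 OR n3 must be 1, so at least one of n4, n3 is 1.
Enumerating the 16 input combinations, 7 give n5 = 1 and 9 give n5 = 0.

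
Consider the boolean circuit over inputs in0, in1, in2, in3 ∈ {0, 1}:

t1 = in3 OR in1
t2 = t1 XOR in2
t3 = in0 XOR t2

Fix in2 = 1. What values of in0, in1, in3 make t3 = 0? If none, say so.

t3 = in0 XOR t2 must be 0, so in0 and t2 are equal.
Check with in2 = 1 and in0=0, in1=1, in3=1:
t1 = in3 OR in1 = 1 OR 1 = 1
t2 = t1 XOR in2 = 1 XOR 1 = 0
t3 = in0 XOR t2 = 0 XOR 0 = 0
So t3 = 0.

in0=0, in1=1, in3=1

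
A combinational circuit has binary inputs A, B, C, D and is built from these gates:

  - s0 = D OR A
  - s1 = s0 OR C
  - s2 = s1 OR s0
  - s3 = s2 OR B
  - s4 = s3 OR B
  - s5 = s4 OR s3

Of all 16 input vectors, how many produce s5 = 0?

1

s5 = s4 OR s3 must be 0, so both s4 = 0 and s3 = 0.
s4 = s3 OR B must be 0, so both s3 = 0 and B = 0.
Satisfying assignments:
  A=0, B=0, C=0, D=0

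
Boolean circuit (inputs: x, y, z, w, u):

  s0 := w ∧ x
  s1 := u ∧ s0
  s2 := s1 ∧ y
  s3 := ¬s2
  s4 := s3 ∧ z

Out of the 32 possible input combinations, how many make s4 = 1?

s4 = s3 ∧ z must be 1, so both s3 = 1 and z = 1.
Enumerating the 32 input combinations, 15 give s4 = 1 and 17 give s4 = 0.

15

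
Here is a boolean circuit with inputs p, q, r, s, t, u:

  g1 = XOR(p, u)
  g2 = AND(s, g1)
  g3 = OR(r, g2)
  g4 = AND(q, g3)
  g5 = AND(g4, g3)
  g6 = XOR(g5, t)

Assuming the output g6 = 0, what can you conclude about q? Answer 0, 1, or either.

either

Both values of q occur among assignments with g6 = 0:
  q=0: p=0, q=0, r=0, s=0, t=0, u=0
  q=1: p=0, q=1, r=0, s=0, t=0, u=0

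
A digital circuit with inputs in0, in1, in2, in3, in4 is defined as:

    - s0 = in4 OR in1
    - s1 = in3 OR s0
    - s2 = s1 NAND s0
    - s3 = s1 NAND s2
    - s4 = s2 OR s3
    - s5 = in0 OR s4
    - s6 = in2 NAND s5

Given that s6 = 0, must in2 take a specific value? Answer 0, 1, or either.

1

s6 = in2 NAND s5 must be 0, so both in2 = 1 and s5 = 1.
s5 = in0 OR s4 must be 1, so at least one of in0, s4 is 1.
Every assignment with s6 = 0 has in2 = 1; there are 16 such assignment(s).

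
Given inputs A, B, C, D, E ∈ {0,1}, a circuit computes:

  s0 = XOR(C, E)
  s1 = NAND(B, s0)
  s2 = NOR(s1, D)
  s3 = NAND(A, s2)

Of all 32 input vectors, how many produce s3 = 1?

s3 = NAND(A, s2) must be 1, so at least one of A, s2 is 0.
Enumerating the 32 input combinations, 30 give s3 = 1 and 2 give s3 = 0.

30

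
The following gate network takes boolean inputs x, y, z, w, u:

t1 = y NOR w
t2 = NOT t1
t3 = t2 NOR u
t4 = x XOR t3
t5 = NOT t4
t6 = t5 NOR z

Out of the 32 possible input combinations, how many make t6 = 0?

t6 = t5 NOR z must be 0, so at least one of t5, z is 1.
Enumerating the 32 input combinations, 24 give t6 = 0 and 8 give t6 = 1.

24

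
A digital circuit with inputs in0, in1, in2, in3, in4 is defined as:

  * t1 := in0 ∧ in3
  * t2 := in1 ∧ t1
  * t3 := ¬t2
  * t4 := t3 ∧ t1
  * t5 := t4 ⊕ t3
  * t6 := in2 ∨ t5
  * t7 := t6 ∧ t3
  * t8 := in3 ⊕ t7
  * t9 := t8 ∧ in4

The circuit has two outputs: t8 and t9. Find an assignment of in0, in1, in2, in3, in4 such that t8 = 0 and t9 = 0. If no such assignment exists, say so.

Check with in0=0, in1=0, in2=0, in3=1, in4=0:
t1 = in0 ∧ in3 = 0 ∧ 1 = 0
t2 = in1 ∧ t1 = 0 ∧ 0 = 0
t3 = ¬t2 = ¬0 = 1
t4 = t3 ∧ t1 = 1 ∧ 0 = 0
t5 = t4 ⊕ t3 = 0 ⊕ 1 = 1
t6 = in2 ∨ t5 = 0 ∨ 1 = 1
t7 = t6 ∧ t3 = 1 ∧ 1 = 1
t8 = in3 ⊕ t7 = 1 ⊕ 1 = 0
t9 = t8 ∧ in4 = 0 ∧ 0 = 0
So t8 = 0 and t9 = 0.

in0=0, in1=0, in2=0, in3=1, in4=0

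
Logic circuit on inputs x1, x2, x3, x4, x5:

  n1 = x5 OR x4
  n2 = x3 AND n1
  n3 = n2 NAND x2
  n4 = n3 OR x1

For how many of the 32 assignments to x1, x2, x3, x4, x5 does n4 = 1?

29

n4 = n3 OR x1 must be 1, so at least one of n3, x1 is 1.
Enumerating the 32 input combinations, 29 give n4 = 1 and 3 give n4 = 0.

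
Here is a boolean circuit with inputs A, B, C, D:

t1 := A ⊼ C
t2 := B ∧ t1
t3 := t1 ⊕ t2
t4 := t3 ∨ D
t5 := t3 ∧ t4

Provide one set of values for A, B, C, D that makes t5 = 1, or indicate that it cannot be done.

t5 = t3 ∧ t4 must be 1, so both t3 = 1 and t4 = 1.
t3 = t1 ⊕ t2 must be 1, so t1 and t2 differ.
t4 = t3 ∨ D must be 1, so at least one of t3, D is 1.
Check with A=0 B=0 C=0 D=1:
t1 = A ⊼ C = 0 ⊼ 0 = 1
t2 = B ∧ t1 = 0 ∧ 1 = 0
t3 = t1 ⊕ t2 = 1 ⊕ 0 = 1
t4 = t3 ∨ D = 1 ∨ 1 = 1
t5 = t3 ∧ t4 = 1 ∧ 1 = 1
So t5 = 1 as required.

A=0 B=0 C=0 D=1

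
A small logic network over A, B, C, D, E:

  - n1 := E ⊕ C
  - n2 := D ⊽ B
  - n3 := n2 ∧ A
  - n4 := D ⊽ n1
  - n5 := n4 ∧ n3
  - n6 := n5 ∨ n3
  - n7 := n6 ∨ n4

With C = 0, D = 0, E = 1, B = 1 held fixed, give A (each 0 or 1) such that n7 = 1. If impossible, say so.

With C = 0, D = 0, E = 1, B = 1 fixed, none of the 2 settings of A give n7 = 1.
For example, with A=1:
n1 = E ⊕ C = 1 ⊕ 0 = 1
n2 = D ⊽ B = 0 ⊽ 1 = 0
n3 = n2 ∧ A = 0 ∧ 1 = 0
n4 = D ⊽ n1 = 0 ⊽ 1 = 0
n5 = n4 ∧ n3 = 0 ∧ 0 = 0
n6 = n5 ∨ n3 = 0 ∨ 0 = 0
n7 = n6 ∨ n4 = 0 ∨ 0 = 0
giving n7 = 0 ≠ 1.

no solution exists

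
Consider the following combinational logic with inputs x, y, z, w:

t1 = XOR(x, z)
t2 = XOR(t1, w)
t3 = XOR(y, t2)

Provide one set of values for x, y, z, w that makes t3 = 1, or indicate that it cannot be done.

t3 = XOR(y, t2) must be 1, so y and t2 differ.
Check with x=1, y=0, z=1, w=1:
t1 = XOR(x, z) = XOR(1, 1) = 0
t2 = XOR(t1, w) = XOR(0, 1) = 1
t3 = XOR(y, t2) = XOR(0, 1) = 1
So t3 = 1 as required.

x=1, y=0, z=1, w=1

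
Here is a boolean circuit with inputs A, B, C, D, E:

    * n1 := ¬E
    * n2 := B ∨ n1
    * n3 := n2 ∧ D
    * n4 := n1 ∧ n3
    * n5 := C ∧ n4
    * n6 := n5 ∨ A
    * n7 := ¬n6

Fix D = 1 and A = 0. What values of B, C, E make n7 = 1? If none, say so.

B=1, C=0, E=0

n7 = ¬n6 must be 1, so n6 = 0.
n6 = n5 ∨ A must be 0, so both n5 = 0 and A = 0.
Check with D = 1 and A = 0 and B=1, C=0, E=0:
n1 = ¬E = ¬0 = 1
n2 = B ∨ n1 = 1 ∨ 1 = 1
n3 = n2 ∧ D = 1 ∧ 1 = 1
n4 = n1 ∧ n3 = 1 ∧ 1 = 1
n5 = C ∧ n4 = 0 ∧ 1 = 0
n6 = n5 ∨ A = 0 ∨ 0 = 0
n7 = ¬n6 = ¬0 = 1
So n7 = 1.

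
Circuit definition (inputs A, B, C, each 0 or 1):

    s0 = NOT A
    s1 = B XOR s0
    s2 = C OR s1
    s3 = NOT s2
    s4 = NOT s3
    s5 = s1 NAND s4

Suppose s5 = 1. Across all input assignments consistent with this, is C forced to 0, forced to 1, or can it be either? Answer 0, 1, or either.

either

Both values of C occur among assignments with s5 = 1:
  C=0: A=0, B=1, C=0
  C=1: A=0, B=1, C=1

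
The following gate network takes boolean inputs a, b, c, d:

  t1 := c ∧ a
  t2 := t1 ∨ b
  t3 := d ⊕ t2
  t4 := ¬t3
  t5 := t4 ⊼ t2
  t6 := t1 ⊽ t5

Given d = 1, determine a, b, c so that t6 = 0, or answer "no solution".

a=0, b=0, c=0

t6 = t1 ⊽ t5 must be 0, so at least one of t1, t5 is 1.
Check with d = 1 and a=0, b=0, c=0:
t1 = c ∧ a = 0 ∧ 0 = 0
t2 = t1 ∨ b = 0 ∨ 0 = 0
t3 = d ⊕ t2 = 1 ⊕ 0 = 1
t4 = ¬t3 = ¬1 = 0
t5 = t4 ⊼ t2 = 0 ⊼ 0 = 1
t6 = t1 ⊽ t5 = 0 ⊽ 1 = 0
So t6 = 0.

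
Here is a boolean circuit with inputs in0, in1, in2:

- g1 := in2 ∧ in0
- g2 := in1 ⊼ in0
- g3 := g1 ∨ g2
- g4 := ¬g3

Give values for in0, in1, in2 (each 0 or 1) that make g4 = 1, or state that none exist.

Check with in0=1, in1=1, in2=0:
g1 = in2 ∧ in0 = 0 ∧ 1 = 0
g2 = in1 ⊼ in0 = 1 ⊼ 1 = 0
g3 = g1 ∨ g2 = 0 ∨ 0 = 0
g4 = ¬g3 = ¬0 = 1
So g4 = 1 as required.

in0=1, in1=1, in2=0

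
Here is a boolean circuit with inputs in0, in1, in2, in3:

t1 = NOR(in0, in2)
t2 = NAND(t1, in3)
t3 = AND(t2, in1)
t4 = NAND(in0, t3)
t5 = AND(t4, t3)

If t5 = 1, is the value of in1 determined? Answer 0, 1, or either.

1

t5 = AND(t4, t3) must be 1, so both t4 = 1 and t3 = 1.
t4 = NAND(in0, t3) must be 1, so at least one of in0, t3 is 0.
Every assignment with t5 = 1 has in1 = 1; there are 3 such assignment(s).
  in0=0, in1=1, in2=0, in3=0
  in0=0, in1=1, in2=1, in3=0
  in0=0, in1=1, in2=1, in3=1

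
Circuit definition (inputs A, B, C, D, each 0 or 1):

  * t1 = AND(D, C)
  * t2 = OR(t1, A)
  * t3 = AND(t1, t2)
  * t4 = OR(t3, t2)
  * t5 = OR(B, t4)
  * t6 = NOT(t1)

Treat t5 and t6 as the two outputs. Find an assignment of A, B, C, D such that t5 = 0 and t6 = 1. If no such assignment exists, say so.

A=0, B=0, C=1, D=0

Check with A=0, B=0, C=1, D=0:
t1 = AND(D, C) = AND(0, 1) = 0
t2 = OR(t1, A) = OR(0, 0) = 0
t3 = AND(t1, t2) = AND(0, 0) = 0
t4 = OR(t3, t2) = OR(0, 0) = 0
t5 = OR(B, t4) = OR(0, 0) = 0
t6 = NOT(t1) = NOT 0 = 1
So t5 = 0 and t6 = 1.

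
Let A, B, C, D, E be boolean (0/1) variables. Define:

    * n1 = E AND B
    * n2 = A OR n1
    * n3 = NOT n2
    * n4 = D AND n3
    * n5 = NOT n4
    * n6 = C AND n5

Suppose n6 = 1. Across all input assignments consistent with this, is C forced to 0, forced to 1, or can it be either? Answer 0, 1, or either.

1

n6 = C AND n5 must be 1, so both C = 1 and n5 = 1.
n5 = NOT n4 must be 1, so n4 = 0.
n4 = D AND n3 must be 0, so at least one of D, n3 is 0.
Every assignment with n6 = 1 has C = 1; there are 13 such assignment(s).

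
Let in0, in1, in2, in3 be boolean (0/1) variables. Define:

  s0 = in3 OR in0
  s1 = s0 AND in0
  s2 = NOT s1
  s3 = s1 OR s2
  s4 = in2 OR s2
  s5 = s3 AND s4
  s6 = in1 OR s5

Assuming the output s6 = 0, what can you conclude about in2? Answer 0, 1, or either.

0

s6 = in1 OR s5 must be 0, so both in1 = 0 and s5 = 0.
s5 = s3 AND s4 must be 0, so at least one of s3, s4 is 0.
Every assignment with s6 = 0 has in2 = 0; there are 2 such assignment(s).
  in0=1, in1=0, in2=0, in3=0
  in0=1, in1=0, in2=0, in3=1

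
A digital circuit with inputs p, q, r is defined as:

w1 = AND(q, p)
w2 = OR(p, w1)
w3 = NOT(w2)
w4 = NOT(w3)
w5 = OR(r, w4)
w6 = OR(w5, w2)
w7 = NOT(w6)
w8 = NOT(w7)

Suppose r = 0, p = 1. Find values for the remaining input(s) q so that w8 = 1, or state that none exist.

w8 = NOT(w7) must be 1, so w7 = 0.
Check with r = 0, p = 1 and q=1:
w1 = AND(q, p) = AND(1, 1) = 1
w2 = OR(p, w1) = OR(1, 1) = 1
w3 = NOT(w2) = NOT 1 = 0
w4 = NOT(w3) = NOT 0 = 1
w5 = OR(r, w4) = OR(0, 1) = 1
w6 = OR(w5, w2) = OR(1, 1) = 1
w7 = NOT(w6) = NOT 1 = 0
w8 = NOT(w7) = NOT 0 = 1
So w8 = 1.

q=1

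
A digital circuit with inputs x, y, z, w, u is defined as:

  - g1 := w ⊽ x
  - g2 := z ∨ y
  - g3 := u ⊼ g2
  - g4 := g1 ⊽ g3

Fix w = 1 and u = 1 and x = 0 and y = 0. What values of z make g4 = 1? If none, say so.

z=1

g4 = g1 ⊽ g3 must be 1, so both g1 = 0 and g3 = 0.
Check with w = 1 and u = 1 and x = 0 and y = 0 and z=1:
g1 = w ⊽ x = 1 ⊽ 0 = 0
g2 = z ∨ y = 1 ∨ 0 = 1
g3 = u ⊼ g2 = 1 ⊼ 1 = 0
g4 = g1 ⊽ g3 = 0 ⊽ 0 = 1
So g4 = 1.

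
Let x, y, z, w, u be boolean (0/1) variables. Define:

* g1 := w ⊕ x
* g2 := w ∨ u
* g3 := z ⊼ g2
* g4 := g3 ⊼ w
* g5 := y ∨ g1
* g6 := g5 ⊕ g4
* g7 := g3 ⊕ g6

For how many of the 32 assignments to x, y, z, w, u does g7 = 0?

18

g7 = g3 ⊕ g6 must be 0, so g3 and g6 are equal.
Enumerating the 32 input combinations, 18 give g7 = 0 and 14 give g7 = 1.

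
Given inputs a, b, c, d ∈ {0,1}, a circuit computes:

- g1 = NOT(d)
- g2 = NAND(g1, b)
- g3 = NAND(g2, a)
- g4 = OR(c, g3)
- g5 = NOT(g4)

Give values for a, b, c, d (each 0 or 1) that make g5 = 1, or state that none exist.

a=1 b=1 c=0 d=1

Check with a=1 b=1 c=0 d=1:
g1 = NOT(d) = NOT 1 = 0
g2 = NAND(g1, b) = NAND(0, 1) = 1
g3 = NAND(g2, a) = NAND(1, 1) = 0
g4 = OR(c, g3) = OR(0, 0) = 0
g5 = NOT(g4) = NOT 0 = 1
So g5 = 1 as required.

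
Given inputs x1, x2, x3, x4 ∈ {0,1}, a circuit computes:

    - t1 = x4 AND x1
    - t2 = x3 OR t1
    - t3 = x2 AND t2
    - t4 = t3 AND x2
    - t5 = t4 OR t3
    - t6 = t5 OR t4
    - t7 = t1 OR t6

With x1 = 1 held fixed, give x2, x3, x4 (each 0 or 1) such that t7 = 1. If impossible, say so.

t7 = t1 OR t6 must be 1, so at least one of t1, t6 is 1.
Check with x1 = 1 and x2=1, x3=1, x4=1:
t1 = x4 AND x1 = 1 AND 1 = 1
t2 = x3 OR t1 = 1 OR 1 = 1
t3 = x2 AND t2 = 1 AND 1 = 1
t4 = t3 AND x2 = 1 AND 1 = 1
t5 = t4 OR t3 = 1 OR 1 = 1
t6 = t5 OR t4 = 1 OR 1 = 1
t7 = t1 OR t6 = 1 OR 1 = 1
So t7 = 1.

x2=1, x3=1, x4=1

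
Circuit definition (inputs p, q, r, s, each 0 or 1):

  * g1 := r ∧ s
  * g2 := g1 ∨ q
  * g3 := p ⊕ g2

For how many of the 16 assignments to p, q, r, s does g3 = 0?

8

g3 = p ⊕ g2 must be 0, so p and g2 are equal.
Enumerating the 16 input combinations, 8 give g3 = 0 and 8 give g3 = 1.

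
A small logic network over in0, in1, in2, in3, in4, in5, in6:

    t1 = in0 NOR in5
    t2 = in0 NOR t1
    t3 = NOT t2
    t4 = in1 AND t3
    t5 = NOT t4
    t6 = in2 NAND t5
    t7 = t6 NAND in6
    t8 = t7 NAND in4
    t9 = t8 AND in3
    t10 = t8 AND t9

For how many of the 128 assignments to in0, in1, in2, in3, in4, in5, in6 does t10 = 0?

85

t10 = t8 AND t9 must be 0, so at least one of t8, t9 is 0.
Enumerating the 128 input combinations, 85 give t10 = 0 and 43 give t10 = 1.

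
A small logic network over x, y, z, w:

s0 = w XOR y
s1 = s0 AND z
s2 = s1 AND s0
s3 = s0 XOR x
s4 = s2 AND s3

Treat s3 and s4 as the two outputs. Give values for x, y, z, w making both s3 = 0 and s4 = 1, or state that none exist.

Across all 16 input combinations, none give both s3 = 0 and s4 = 1.

no solution exists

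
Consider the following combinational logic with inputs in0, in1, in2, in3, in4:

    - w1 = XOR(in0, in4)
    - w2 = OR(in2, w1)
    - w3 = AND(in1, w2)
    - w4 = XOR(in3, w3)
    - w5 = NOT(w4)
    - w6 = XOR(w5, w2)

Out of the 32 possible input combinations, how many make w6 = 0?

16

w6 = XOR(w5, w2) must be 0, so w5 and w2 are equal.
Enumerating the 32 input combinations, 16 give w6 = 0 and 16 give w6 = 1.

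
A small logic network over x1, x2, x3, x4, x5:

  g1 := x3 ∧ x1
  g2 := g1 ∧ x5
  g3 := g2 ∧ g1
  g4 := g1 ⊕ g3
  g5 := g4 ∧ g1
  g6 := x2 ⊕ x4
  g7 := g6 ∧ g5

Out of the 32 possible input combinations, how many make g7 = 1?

g7 = g6 ∧ g5 must be 1, so both g6 = 1 and g5 = 1.
g6 = x2 ⊕ x4 must be 1, so x2 and x4 differ.
g5 = g4 ∧ g1 must be 1, so both g4 = 1 and g1 = 1.
Satisfying assignments:
  x1=1, x2=0, x3=1, x4=1, x5=0
  x1=1, x2=1, x3=1, x4=0, x5=0

2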